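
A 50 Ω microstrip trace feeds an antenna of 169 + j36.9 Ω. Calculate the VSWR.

VSWR ≈ 3.56

Γ = (Z_L − Z_0)/(Z_L + Z_0) = (119 + j36.9)/(219 + j36.9)
|Γ| = 125/222 = 0.561
VSWR = (1 + |Γ|)/(1 − |Γ|) = 1.56/0.439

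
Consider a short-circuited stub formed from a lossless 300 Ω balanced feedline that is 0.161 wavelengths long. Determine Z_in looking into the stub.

Z_in ≈ +j479 Ω

βl = 2π × 0.161 = 58°
tan(βl) = 1.6
For a short-circuited stub, Z_in = jZ_0·tan(βl)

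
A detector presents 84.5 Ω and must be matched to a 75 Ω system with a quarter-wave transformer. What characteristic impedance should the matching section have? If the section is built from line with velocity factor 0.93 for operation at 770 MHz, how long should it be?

Z_qwt = √(Z_0·R_L) = √(75 × 84.5) = √6338
λ = 0.93·c/f = 0.362 m, so l = λ/4 = 0.0906 m

Z_qwt ≈ 79.6 Ω; length ≈ 9.06 cm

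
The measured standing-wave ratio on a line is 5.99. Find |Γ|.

|Γ| = (S − 1)/(S + 1) = (5.99 − 1)/(5.99 + 1) = 4.99/6.99

|Γ| ≈ 0.714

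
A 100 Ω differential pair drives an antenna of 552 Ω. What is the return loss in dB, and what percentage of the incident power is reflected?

RL ≈ 3.18 dB; 48.1% of incident power reflected

Γ = (552 − 100)/(552 + 100) = 0.693
RL = −20·log₁₀(0.693) = 3.18 dB
P_refl/P_inc = |Γ|² = 0.481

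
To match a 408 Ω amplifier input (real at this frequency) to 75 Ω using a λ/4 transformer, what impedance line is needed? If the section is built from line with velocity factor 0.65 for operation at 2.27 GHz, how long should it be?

Z_qwt = √(Z_0·R_L) = √(75 × 408) = √30600
λ = 0.65·c/f = 0.0859 m, so l = λ/4 = 0.0215 m

Z_qwt ≈ 175 Ω; length ≈ 2.15 cm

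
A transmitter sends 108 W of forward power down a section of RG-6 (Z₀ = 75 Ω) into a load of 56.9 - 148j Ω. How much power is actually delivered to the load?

P_delivered ≈ 46.9 W

|Γ| = |(-18.1 − j148)/(131.9 − j148)| = 0.752
|Γ|² = 0.566
P_refl = |Γ|²·P_inc = 61.1 W, P_del = (1 − |Γ|²)·P_inc = 46.9 W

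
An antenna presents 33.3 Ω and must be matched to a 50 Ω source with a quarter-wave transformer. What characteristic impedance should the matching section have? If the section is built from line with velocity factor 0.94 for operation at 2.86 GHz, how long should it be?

Z_qwt ≈ 40.8 Ω; length ≈ 2.47 cm

Z_qwt = √(Z_0·R_L) = √(50 × 33.3) = √1665
λ = 0.94·c/f = 0.0986 m, so l = λ/4 = 0.0247 m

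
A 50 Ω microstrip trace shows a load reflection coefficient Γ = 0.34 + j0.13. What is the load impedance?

Z_L = Z_0·(1 + Γ)/(1 − Γ) = 50·(1.34 + j0.13)/(0.66 − j0.13)

Z_L ≈ 95.9 + j28.7 Ω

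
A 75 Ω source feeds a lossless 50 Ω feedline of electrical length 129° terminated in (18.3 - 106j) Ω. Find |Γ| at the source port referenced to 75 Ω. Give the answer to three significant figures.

|Γ| ≈ 0.854

tan(βl) = -1.23
Z_in = Z_0·(Z_L + jZ_0·tanβl)/(Z_0 + jZ_L·tanβl) = 16.4 + j99.1 Ω
Γ_s = (Z_in − Z_s)/(Z_in + Z_s) = (-58.6 + j99.1)/(91.4 + j99.1), |Γ_s| = 0.854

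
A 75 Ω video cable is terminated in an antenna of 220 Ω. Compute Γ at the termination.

Γ = (Z_L − Z_0)/(Z_L + Z_0) = (220 − 75)/(220 + 75) = 145/295

Γ = 0.492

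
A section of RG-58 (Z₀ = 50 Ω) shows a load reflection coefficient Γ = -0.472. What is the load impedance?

Z_L ≈ 17.9 Ω

Z_L = Z_0·(1 + Γ)/(1 − Γ) = 50·(0.528)/(1.47)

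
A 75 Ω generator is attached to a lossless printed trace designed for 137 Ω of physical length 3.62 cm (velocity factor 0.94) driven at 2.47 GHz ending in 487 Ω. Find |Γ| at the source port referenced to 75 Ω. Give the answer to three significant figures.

λ = v/f = 0.94·c / 2.47 GHz = 0.114 m
βl = 2π·l/λ = 2π × 0.317 = 114°
tan(βl) = -2.23
Z_in = Z_0·(Z_L + jZ_0·tanβl)/(Z_0 + jZ_L·tanβl) = 45.6 + j55.7 Ω
Γ_s = (Z_in − Z_s)/(Z_in + Z_s) = (-29.4 + j55.7)/(121 + j55.7), |Γ_s| = 0.474

|Γ| ≈ 0.474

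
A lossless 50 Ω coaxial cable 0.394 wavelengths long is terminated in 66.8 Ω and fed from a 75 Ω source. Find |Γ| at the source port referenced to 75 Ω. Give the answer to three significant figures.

|Γ| ≈ 0.218

βl = 2π × 0.394 = 142°
tan(βl) = -0.786
Z_in = Z_0·(Z_L + jZ_0·tanβl)/(Z_0 + jZ_L·tanβl) = 51.4 + j14.7 Ω
Γ_s = (Z_in − Z_s)/(Z_in + Z_s) = (-23.6 + j14.7)/(126 + j14.7), |Γ_s| = 0.218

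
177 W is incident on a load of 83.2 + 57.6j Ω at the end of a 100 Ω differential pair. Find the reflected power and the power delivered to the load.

|Γ| = |(-16.8 + j57.6)/(183.2 + j57.6)| = 0.312
|Γ|² = 0.0976
P_refl = |Γ|²·P_inc = 17.3 W, P_del = (1 − |Γ|²)·P_inc = 160 W

P_reflected ≈ 17.3 W; P_delivered ≈ 160 W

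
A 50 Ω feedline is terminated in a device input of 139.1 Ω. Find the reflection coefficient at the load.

Γ = 0.471

Γ = (Z_L − Z_0)/(Z_L + Z_0) = (139.1 − 50)/(139.1 + 50) = 89.1/189.1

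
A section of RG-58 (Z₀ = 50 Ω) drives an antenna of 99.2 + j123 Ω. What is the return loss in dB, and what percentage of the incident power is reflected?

Γ = (49.2 + j123)/(149.2 + j123), |Γ| = 0.685
RL = −20·log₁₀(0.685) = 3.28 dB
P_refl/P_inc = |Γ|² = 0.469

RL ≈ 3.28 dB; 46.9% of incident power reflected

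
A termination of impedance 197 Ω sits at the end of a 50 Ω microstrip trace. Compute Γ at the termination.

Γ = (Z_L − Z_0)/(Z_L + Z_0) = (197 − 50)/(197 + 50) = 147/247

Γ = 0.595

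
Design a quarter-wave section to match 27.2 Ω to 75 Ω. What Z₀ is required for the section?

Z_qwt = √(Z_0·R_L) = √(75 × 27.2) = √2040

Z_qwt ≈ 45.2 Ω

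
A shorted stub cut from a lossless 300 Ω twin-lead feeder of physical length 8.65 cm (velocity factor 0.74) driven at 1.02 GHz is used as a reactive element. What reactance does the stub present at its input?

X_in ≈ -225 Ω (capacitive)

λ = v/f = 0.74·c / 1.02 GHz = 0.218 m
βl = 2π·l/λ = 2π × 0.397 = 143°
tan(βl) = -0.751
For a shorted stub, Z_in = jZ_0·tan(βl)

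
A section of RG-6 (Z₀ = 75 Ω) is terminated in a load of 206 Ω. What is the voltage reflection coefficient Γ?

Γ = (Z_L − Z_0)/(Z_L + Z_0) = (206 − 75)/(206 + 75) = 131/281

Γ = 0.466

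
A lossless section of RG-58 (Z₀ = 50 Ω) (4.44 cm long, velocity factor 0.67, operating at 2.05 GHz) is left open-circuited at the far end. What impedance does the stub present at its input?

Z_in ≈ +j164 Ω

λ = v/f = 0.67·c / 2.05 GHz = 0.098 m
βl = 2π·l/λ = 2π × 0.453 = 163°
tan(βl) = -0.305
For an open-circuited stub, Z_in = −jZ_0·cot(βl) = −jZ_0/tan(βl)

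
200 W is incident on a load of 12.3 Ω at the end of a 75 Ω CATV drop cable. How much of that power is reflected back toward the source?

P_reflected ≈ 103 W

Γ = (12.3 − 75)/(12.3 + 75) = -0.718
|Γ|² = 0.516
P_refl = |Γ|²·P_inc = 103 W, P_del = (1 − |Γ|²)·P_inc = 96.8 W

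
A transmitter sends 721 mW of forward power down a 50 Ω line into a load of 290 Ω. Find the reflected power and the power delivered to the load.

Γ = (290 − 50)/(290 + 50) = 0.706
|Γ|² = 0.498
P_refl = |Γ|²·P_inc = 359 mW, P_del = (1 − |Γ|²)·P_inc = 362 mW

P_reflected ≈ 359 mW; P_delivered ≈ 362 mW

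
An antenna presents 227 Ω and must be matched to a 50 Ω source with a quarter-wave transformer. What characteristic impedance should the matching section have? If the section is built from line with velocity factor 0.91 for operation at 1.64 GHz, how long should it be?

Z_qwt = √(Z_0·R_L) = √(50 × 227) = √11350
λ = 0.91·c/f = 0.166 m, so l = λ/4 = 0.0416 m

Z_qwt ≈ 107 Ω; length ≈ 4.16 cm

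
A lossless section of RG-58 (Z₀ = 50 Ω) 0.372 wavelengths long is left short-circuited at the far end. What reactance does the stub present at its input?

X_in ≈ -51.9 Ω (capacitive)

βl = 2π × 0.372 = 134°
tan(βl) = -1.04
For a short-circuited stub, Z_in = jZ_0·tan(βl)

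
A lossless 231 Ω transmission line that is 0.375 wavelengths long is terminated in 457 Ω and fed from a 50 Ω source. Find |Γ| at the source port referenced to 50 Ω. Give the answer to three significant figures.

βl = 2π × 0.375 = 135°
tan(βl) = -1
Z_in = Z_0·(Z_L + jZ_0·tanβl)/(Z_0 + jZ_L·tanβl) = 186 + j137 Ω
Γ_s = (Z_in − Z_s)/(Z_in + Z_s) = (136 + j137)/(236 + j137), |Γ_s| = 0.707

|Γ| ≈ 0.707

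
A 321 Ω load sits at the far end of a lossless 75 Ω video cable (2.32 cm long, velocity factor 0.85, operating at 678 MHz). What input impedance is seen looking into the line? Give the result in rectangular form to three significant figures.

Z_in ≈ 92.4 − j131 Ω

λ = v/f = 0.85·c / 678 MHz = 0.376 m
βl = 2π·l/λ = 2π × 0.0617 = 22.2°
tan(βl) = tan(22.2°) = 0.408
Z_in = Z_0·(Z_L + jZ_0·tanβl)/(Z_0 + jZ_L·tanβl)
     = 75·(321 + j30.6)/(75 + j131)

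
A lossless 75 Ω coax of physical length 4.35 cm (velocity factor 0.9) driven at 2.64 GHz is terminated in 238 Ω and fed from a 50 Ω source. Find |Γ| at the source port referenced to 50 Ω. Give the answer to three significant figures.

|Γ| ≈ 0.619

λ = v/f = 0.9·c / 2.64 GHz = 0.102 m
βl = 2π·l/λ = 2π × 0.425 = 153°
tan(βl) = -0.507
Z_in = Z_0·(Z_L + jZ_0·tanβl)/(Z_0 + jZ_L·tanβl) = 83.4 + j96.1 Ω
Γ_s = (Z_in − Z_s)/(Z_in + Z_s) = (33.4 + j96.1)/(133 + j96.1), |Γ_s| = 0.619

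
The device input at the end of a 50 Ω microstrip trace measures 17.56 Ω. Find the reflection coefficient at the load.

Γ = -0.48

Γ = (Z_L − Z_0)/(Z_L + Z_0) = (17.56 − 50)/(17.56 + 50) = -32.44/67.56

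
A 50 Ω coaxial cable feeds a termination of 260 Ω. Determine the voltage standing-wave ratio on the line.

Γ = (260 − 50)/(260 + 50) = 0.677
VSWR = (1 + 0.677)/(1 − 0.677)

VSWR ≈ 5.2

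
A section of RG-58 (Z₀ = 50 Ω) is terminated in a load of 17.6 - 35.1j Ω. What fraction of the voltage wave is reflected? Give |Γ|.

|Γ| ≈ 0.627

Γ = (Z_L − Z_0)/(Z_L + Z_0) = (-32.4 − j35.1)/(67.6 − j35.1)
|Γ| = 47.8/76.2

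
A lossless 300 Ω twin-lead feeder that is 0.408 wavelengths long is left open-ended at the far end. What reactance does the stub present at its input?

βl = 2π × 0.408 = 147°
tan(βl) = -0.652
For an open-ended stub, Z_in = −jZ_0·cot(βl) = −jZ_0/tan(βl)

X_in ≈ 460 Ω (inductive)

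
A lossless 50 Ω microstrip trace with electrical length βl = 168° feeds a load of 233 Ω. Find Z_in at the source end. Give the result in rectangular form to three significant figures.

Z_in ≈ 123 + j111 Ω

tan(βl) = tan(168°) = -0.213
Z_in = Z_0·(Z_L + jZ_0·tanβl)/(Z_0 + jZ_L·tanβl)
     = 50·(233 − j10.6)/(50 − j49.5)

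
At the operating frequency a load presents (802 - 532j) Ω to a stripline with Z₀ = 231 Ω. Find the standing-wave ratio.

VSWR ≈ 5.09

Γ = (Z_L − Z_0)/(Z_L + Z_0) = (571 − j532)/(1033 − j532)
|Γ| = 780/1160 = 0.672
VSWR = (1 + |Γ|)/(1 − |Γ|) = 1.67/0.328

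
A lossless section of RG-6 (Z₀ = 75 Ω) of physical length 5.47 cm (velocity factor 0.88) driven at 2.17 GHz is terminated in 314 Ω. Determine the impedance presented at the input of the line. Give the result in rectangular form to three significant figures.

λ = v/f = 0.88·c / 2.17 GHz = 0.122 m
βl = 2π·l/λ = 2π × 0.45 = 162°
tan(βl) = tan(162°) = -0.328
Z_in = Z_0·(Z_L + jZ_0·tanβl)/(Z_0 + jZ_L·tanβl)
     = 75·(314 − j24.6)/(75 − j103)

Z_in ≈ 121 + j141 Ω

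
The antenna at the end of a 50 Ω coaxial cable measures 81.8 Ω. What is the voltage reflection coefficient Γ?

Γ = 0.241

Γ = (Z_L − Z_0)/(Z_L + Z_0) = (81.8 − 50)/(81.8 + 50) = 31.8/131.8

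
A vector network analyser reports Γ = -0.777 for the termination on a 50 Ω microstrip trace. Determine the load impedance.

Z_L = Z_0·(1 + Γ)/(1 − Γ) = 50·(0.223)/(1.78)

Z_L ≈ 6.27 Ω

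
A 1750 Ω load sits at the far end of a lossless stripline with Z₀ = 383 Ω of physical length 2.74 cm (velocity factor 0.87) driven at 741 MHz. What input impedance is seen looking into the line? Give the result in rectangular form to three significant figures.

λ = v/f = 0.87·c / 741 MHz = 0.352 m
βl = 2π·l/λ = 2π × 0.0778 = 28°
tan(βl) = tan(28°) = 0.532
Z_in = Z_0·(Z_L + jZ_0·tanβl)/(Z_0 + jZ_L·tanβl)
     = 383·(1750 + j204)/(383 + j931)

Z_in ≈ 325 − j586 Ω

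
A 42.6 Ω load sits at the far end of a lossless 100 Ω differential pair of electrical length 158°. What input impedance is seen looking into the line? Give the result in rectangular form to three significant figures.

Z_in ≈ 48.1 − j32.1 Ω

tan(βl) = tan(158°) = -0.404
Z_in = Z_0·(Z_L + jZ_0·tanβl)/(Z_0 + jZ_L·tanβl)
     = 100·(42.6 − j40.4)/(100 − j17.2)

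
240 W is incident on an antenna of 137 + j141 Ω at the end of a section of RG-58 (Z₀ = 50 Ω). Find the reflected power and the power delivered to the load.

|Γ| = |(87 + j141)/(187 + j141)| = 0.707
|Γ|² = 0.5
P_refl = |Γ|²·P_inc = 120 W, P_del = (1 − |Γ|²)·P_inc = 120 W

P_reflected ≈ 120 W; P_delivered ≈ 120 W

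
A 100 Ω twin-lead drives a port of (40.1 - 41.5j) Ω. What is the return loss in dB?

RL ≈ 6.04 dB

Γ = (-59.9 − j41.5)/(140.1 − j41.5), |Γ| = 0.499
RL = −20·log₁₀|Γ| = −20·log₁₀(0.499)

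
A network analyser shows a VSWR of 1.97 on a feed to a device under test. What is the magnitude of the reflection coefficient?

|Γ| = (S − 1)/(S + 1) = (1.97 − 1)/(1.97 + 1) = 0.97/2.97

|Γ| ≈ 0.327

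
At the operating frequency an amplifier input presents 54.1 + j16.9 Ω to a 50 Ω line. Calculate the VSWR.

Γ = (Z_L − Z_0)/(Z_L + Z_0) = (4.1 + j16.9)/(104.1 + j16.9)
|Γ| = 17.4/105 = 0.165
VSWR = (1 + |Γ|)/(1 − |Γ|) = 1.16/0.835

VSWR ≈ 1.39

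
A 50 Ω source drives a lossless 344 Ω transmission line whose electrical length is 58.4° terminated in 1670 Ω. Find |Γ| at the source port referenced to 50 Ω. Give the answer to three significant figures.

tan(βl) = 1.63
Z_in = Z_0·(Z_L + jZ_0·tanβl)/(Z_0 + jZ_L·tanβl) = 96.1 − j199 Ω
Γ_s = (Z_in − Z_s)/(Z_in + Z_s) = (46.1 − j199)/(146 − j199), |Γ_s| = 0.828

|Γ| ≈ 0.828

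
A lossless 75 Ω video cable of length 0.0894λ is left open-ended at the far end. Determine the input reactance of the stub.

X_in ≈ -119 Ω (capacitive)

βl = 2π × 0.0894 = 32.2°
tan(βl) = 0.629
For an open-ended stub, Z_in = −jZ_0·cot(βl) = −jZ_0/tan(βl)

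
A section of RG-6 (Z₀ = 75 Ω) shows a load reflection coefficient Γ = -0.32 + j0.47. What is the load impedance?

Z_L ≈ 25.9 + j35.9 Ω

Z_L = Z_0·(1 + Γ)/(1 − Γ) = 75·(0.68 + j0.47)/(1.32 − j0.47)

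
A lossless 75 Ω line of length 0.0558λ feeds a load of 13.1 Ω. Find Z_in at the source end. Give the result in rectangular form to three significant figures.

Z_in ≈ 14.8 + j26.5 Ω

βl = 2π × 0.0558 = 20.1°
tan(βl) = tan(20.1°) = 0.366
Z_in = Z_0·(Z_L + jZ_0·tanβl)/(Z_0 + jZ_L·tanβl)
     = 75·(13.1 + j27.4)/(75 + j4.79)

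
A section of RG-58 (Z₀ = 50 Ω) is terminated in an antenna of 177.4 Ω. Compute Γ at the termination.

Γ = 0.56

Γ = (Z_L − Z_0)/(Z_L + Z_0) = (177.4 − 50)/(177.4 + 50) = 127.4/227.4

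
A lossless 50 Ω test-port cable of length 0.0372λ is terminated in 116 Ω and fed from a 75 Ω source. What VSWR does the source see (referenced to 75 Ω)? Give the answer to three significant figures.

βl = 2π × 0.0372 = 13.4°
tan(βl) = 0.238
Z_in = Z_0·(Z_L + jZ_0·tanβl)/(Z_0 + jZ_L·tanβl) = 93.9 − j40 Ω
Γ_s = (Z_in − Z_s)/(Z_in + Z_s) = (18.9 − j40)/(169 − j40), |Γ_s| = 0.255
VSWR = (1 + |Γ_s|)/(1 − |Γ_s|)

VSWR ≈ 1.68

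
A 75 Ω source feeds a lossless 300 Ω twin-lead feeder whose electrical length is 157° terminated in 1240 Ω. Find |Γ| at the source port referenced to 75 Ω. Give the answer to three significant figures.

tan(βl) = -0.424
Z_in = Z_0·(Z_L + jZ_0·tanβl)/(Z_0 + jZ_L·tanβl) = 359 + j502 Ω
Γ_s = (Z_in − Z_s)/(Z_in + Z_s) = (284 + j502)/(434 + j502), |Γ_s| = 0.869

|Γ| ≈ 0.869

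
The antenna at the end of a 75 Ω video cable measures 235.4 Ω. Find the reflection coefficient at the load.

Γ = (Z_L − Z_0)/(Z_L + Z_0) = (235.4 − 75)/(235.4 + 75) = 160.4/310.4

Γ = 0.517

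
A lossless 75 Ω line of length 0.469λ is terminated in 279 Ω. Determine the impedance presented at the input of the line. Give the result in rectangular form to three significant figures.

Z_in ≈ 188 + j123 Ω

βl = 2π × 0.469 = 169°
tan(βl) = tan(169°) = -0.197
Z_in = Z_0·(Z_L + jZ_0·tanβl)/(Z_0 + jZ_L·tanβl)
     = 75·(279 − j14.8)/(75 − j55)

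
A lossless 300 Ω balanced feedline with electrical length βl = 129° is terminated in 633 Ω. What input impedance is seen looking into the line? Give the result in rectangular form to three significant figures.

Z_in ≈ 205 + j164 Ω

tan(βl) = tan(129°) = -1.23
Z_in = Z_0·(Z_L + jZ_0·tanβl)/(Z_0 + jZ_L·tanβl)
     = 300·(633 − j370)/(300 − j782)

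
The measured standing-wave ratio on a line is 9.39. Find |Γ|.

|Γ| ≈ 0.808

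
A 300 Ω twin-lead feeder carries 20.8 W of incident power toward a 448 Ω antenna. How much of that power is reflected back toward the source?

P_reflected ≈ 0.814 W

Γ = (448 − 300)/(448 + 300) = 0.198
|Γ|² = 0.0391
P_refl = |Γ|²·P_inc = 0.814 W, P_del = (1 − |Γ|²)·P_inc = 20 W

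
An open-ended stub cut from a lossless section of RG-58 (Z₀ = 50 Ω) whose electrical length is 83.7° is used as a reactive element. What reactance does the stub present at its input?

tan(βl) = 9.06
For an open-ended stub, Z_in = −jZ_0·cot(βl) = −jZ_0/tan(βl)

X_in ≈ -5.52 Ω (capacitive)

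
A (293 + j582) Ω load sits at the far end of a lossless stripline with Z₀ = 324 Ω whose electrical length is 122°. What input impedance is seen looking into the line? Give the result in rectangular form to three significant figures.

tan(βl) = tan(122°) = -1.6
Z_in = Z_0·(Z_L + jZ_0·tanβl)/(Z_0 + jZ_L·tanβl)
     = 324·(293 + j63.5)/(1260 − j469)

Z_in ≈ 61 + j39.2 Ω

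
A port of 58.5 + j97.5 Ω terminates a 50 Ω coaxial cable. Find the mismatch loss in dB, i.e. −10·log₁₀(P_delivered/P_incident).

mismatch loss ≈ 2.6 dB

Γ = (8.5 + j97.5)/(108.5 + j97.5), |Γ| = 0.671
|Γ|² = 0.45, so P_del/P_inc = 1 − |Γ|² = 0.55
ML = −10·log₁₀(1 − |Γ|²)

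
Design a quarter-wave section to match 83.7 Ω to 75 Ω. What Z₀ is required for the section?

Z_qwt = √(Z_0·R_L) = √(75 × 83.7) = √6278

Z_qwt ≈ 79.2 Ω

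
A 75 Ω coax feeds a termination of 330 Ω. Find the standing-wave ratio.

VSWR ≈ 4.4

Γ = (330 − 75)/(330 + 75) = 0.63
VSWR = (1 + 0.63)/(1 − 0.63)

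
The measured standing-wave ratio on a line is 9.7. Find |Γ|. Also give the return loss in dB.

|Γ| ≈ 0.813; return loss ≈ 1.8 dB

|Γ| = (S − 1)/(S + 1) = (9.7 − 1)/(9.7 + 1) = 8.7/10.7
RL = −20·log₁₀|Γ| = −20·log₁₀(0.813)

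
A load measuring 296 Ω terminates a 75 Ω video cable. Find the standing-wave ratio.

Γ = (296 − 75)/(296 + 75) = 0.596
VSWR = (1 + 0.596)/(1 − 0.596)

VSWR ≈ 3.95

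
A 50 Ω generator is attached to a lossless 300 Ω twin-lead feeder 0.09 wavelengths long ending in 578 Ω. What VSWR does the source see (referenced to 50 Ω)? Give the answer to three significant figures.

VSWR ≈ 9.18

βl = 2π × 0.09 = 32.4°
tan(βl) = 0.635
Z_in = Z_0·(Z_L + jZ_0·tanβl)/(Z_0 + jZ_L·tanβl) = 325 − j207 Ω
Γ_s = (Z_in − Z_s)/(Z_in + Z_s) = (275 − j207)/(375 − j207), |Γ_s| = 0.804
VSWR = (1 + |Γ_s|)/(1 − |Γ_s|)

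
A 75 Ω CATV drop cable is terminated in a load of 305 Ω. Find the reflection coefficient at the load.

Γ = (Z_L − Z_0)/(Z_L + Z_0) = (305 − 75)/(305 + 75) = 230/380

Γ = 0.605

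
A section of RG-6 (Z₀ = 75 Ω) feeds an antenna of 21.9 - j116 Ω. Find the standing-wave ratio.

VSWR ≈ 11.8

Γ = (Z_L − Z_0)/(Z_L + Z_0) = (-53.1 − j116)/(96.9 − j116)
|Γ| = 128/151 = 0.844
VSWR = (1 + |Γ|)/(1 − |Γ|) = 1.84/0.156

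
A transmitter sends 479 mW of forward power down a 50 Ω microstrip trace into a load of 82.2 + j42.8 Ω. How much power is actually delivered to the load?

|Γ| = |(32.2 + j42.8)/(132.2 + j42.8)| = 0.385
|Γ|² = 0.149
P_refl = |Γ|²·P_inc = 71.2 mW, P_del = (1 − |Γ|²)·P_inc = 408 mW

P_delivered ≈ 408 mW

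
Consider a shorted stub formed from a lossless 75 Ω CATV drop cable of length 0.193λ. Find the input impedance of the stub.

Z_in ≈ +j200 Ω

βl = 2π × 0.193 = 69.5°
tan(βl) = 2.67
For a shorted stub, Z_in = jZ_0·tan(βl)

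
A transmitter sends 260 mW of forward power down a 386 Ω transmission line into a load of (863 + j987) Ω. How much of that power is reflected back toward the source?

P_reflected ≈ 123 mW

|Γ| = |(477 + j987)/(1249 + j987)| = 0.689
|Γ|² = 0.474
P_refl = |Γ|²·P_inc = 123 mW, P_del = (1 − |Γ|²)·P_inc = 137 mW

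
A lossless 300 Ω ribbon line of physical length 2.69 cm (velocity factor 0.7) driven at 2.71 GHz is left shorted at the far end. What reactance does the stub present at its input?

X_in ≈ -429 Ω (capacitive)

λ = v/f = 0.7·c / 2.71 GHz = 0.0775 m
βl = 2π·l/λ = 2π × 0.347 = 125°
tan(βl) = -1.43
For a shorted stub, Z_in = jZ_0·tan(βl)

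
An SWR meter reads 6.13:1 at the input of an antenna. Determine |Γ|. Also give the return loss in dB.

|Γ| ≈ 0.719; return loss ≈ 2.86 dB

|Γ| = (S − 1)/(S + 1) = (6.13 − 1)/(6.13 + 1) = 5.13/7.13
RL = −20·log₁₀|Γ| = −20·log₁₀(0.719)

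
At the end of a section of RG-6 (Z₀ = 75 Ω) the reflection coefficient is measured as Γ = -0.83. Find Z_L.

Z_L = Z_0·(1 + Γ)/(1 − Γ) = 75·(0.17)/(1.83)

Z_L ≈ 6.97 Ω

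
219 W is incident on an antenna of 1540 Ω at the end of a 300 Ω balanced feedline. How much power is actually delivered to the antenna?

Γ = (1540 − 300)/(1540 + 300) = 0.674
|Γ|² = 0.454
P_refl = |Γ|²·P_inc = 99.5 W, P_del = (1 − |Γ|²)·P_inc = 120 W

P_delivered ≈ 120 W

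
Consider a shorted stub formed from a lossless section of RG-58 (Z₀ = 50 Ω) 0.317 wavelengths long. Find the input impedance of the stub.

Z_in ≈ −j112 Ω

βl = 2π × 0.317 = 114°
tan(βl) = -2.23
For a shorted stub, Z_in = jZ_0·tan(βl)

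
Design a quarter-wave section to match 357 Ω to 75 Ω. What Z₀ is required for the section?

Z_qwt ≈ 164 Ω

Z_qwt = √(Z_0·R_L) = √(75 × 357) = √26780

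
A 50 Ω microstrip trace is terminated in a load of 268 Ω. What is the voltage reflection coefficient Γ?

Γ = 0.686

Γ = (Z_L − Z_0)/(Z_L + Z_0) = (268 − 50)/(268 + 50) = 218/318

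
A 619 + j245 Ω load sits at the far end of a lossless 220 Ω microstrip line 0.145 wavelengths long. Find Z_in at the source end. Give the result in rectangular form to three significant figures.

βl = 2π × 0.145 = 52.2°
tan(βl) = tan(52.2°) = 1.29
Z_in = Z_0·(Z_L + jZ_0·tanβl)/(Z_0 + jZ_L·tanβl)
     = 220·(619 + j529)/(-95.9 + j798)

Z_in ≈ 123 − j185 Ω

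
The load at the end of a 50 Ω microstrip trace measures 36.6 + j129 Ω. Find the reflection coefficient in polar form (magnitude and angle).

Γ ≈ 0.835 ∠ 39.8°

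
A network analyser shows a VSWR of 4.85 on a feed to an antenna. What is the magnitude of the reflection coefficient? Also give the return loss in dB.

|Γ| ≈ 0.658; return loss ≈ 3.63 dB

|Γ| = (S − 1)/(S + 1) = (4.85 − 1)/(4.85 + 1) = 3.85/5.85
RL = −20·log₁₀|Γ| = −20·log₁₀(0.658)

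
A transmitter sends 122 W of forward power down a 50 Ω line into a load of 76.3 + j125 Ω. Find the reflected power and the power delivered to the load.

P_reflected ≈ 63 W; P_delivered ≈ 59 W

|Γ| = |(26.3 + j125)/(126.3 + j125)| = 0.719
|Γ|² = 0.517
P_refl = |Γ|²·P_inc = 63 W, P_del = (1 − |Γ|²)·P_inc = 59 W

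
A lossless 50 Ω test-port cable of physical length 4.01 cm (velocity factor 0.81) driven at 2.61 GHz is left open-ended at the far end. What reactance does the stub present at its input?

λ = v/f = 0.81·c / 2.61 GHz = 0.0931 m
βl = 2π·l/λ = 2π × 0.431 = 155°
tan(βl) = -0.465
For an open-ended stub, Z_in = −jZ_0·cot(βl) = −jZ_0/tan(βl)

X_in ≈ 107 Ω (inductive)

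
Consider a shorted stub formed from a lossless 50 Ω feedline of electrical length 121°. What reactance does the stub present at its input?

tan(βl) = -1.66
For a shorted stub, Z_in = jZ_0·tan(βl)

X_in ≈ -83.2 Ω (capacitive)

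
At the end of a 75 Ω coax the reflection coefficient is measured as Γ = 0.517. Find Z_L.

Z_L ≈ 236 Ω

Z_L = Z_0·(1 + Γ)/(1 − Γ) = 75·(1.52)/(0.483)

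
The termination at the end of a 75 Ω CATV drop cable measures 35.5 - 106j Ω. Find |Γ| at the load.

Γ = (Z_L − Z_0)/(Z_L + Z_0) = (-39.5 − j106)/(110.5 − j106)
|Γ| = 113/153

|Γ| ≈ 0.739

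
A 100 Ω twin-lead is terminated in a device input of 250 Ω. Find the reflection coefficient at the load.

Γ = 0.429

Γ = (Z_L − Z_0)/(Z_L + Z_0) = (250 − 100)/(250 + 100) = 150/350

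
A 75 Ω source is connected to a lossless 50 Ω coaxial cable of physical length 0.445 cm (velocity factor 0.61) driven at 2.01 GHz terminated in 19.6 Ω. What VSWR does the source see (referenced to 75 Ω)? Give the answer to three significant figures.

VSWR ≈ 3.65

λ = v/f = 0.61·c / 2.01 GHz = 0.091 m
βl = 2π·l/λ = 2π × 0.0489 = 17.6°
tan(βl) = 0.317
Z_in = Z_0·(Z_L + jZ_0·tanβl)/(Z_0 + jZ_L·tanβl) = 21.2 + j13.2 Ω
Γ_s = (Z_in − Z_s)/(Z_in + Z_s) = (-53.8 + j13.2)/(96.2 + j13.2), |Γ_s| = 0.57
VSWR = (1 + |Γ_s|)/(1 − |Γ_s|)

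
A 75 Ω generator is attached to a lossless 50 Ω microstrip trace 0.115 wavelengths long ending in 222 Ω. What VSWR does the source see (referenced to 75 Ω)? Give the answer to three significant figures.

βl = 2π × 0.115 = 41.4°
tan(βl) = 0.882
Z_in = Z_0·(Z_L + jZ_0·tanβl)/(Z_0 + jZ_L·tanβl) = 24.2 − j50.5 Ω
Γ_s = (Z_in − Z_s)/(Z_in + Z_s) = (-50.8 − j50.5)/(99.2 − j50.5), |Γ_s| = 0.644
VSWR = (1 + |Γ_s|)/(1 − |Γ_s|)

VSWR ≈ 4.62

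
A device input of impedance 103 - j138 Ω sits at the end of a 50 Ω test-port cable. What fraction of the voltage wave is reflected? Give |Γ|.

|Γ| ≈ 0.717

Γ = (Z_L − Z_0)/(Z_L + Z_0) = (53 − j138)/(153 − j138)
|Γ| = 148/206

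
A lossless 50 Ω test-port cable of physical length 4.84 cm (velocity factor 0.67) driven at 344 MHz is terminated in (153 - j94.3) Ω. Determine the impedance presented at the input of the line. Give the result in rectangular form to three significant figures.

λ = v/f = 0.67·c / 344 MHz = 0.584 m
βl = 2π·l/λ = 2π × 0.0828 = 29.8°
tan(βl) = tan(29.8°) = 0.573
Z_in = Z_0·(Z_L + jZ_0·tanβl)/(Z_0 + jZ_L·tanβl)
     = 50·(153 − j65.6)/(104 + j87.7)

Z_in ≈ 27.4 − j54.7 Ω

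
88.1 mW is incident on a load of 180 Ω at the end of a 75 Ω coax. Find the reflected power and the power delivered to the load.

Γ = (180 − 75)/(180 + 75) = 0.412
|Γ|² = 0.17
P_refl = |Γ|²·P_inc = 14.9 mW, P_del = (1 − |Γ|²)·P_inc = 73.2 mW

P_reflected ≈ 14.9 mW; P_delivered ≈ 73.2 mW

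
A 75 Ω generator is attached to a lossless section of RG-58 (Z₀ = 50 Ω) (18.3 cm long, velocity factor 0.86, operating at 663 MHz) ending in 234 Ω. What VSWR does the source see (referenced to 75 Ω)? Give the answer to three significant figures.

λ = v/f = 0.86·c / 663 MHz = 0.389 m
βl = 2π·l/λ = 2π × 0.47 = 169°
tan(βl) = -0.189
Z_in = Z_0·(Z_L + jZ_0·tanβl)/(Z_0 + jZ_L·tanβl) = 136 + j111 Ω
Γ_s = (Z_in − Z_s)/(Z_in + Z_s) = (61 + j111)/(211 + j111), |Γ_s| = 0.531
VSWR = (1 + |Γ_s|)/(1 − |Γ_s|)

VSWR ≈ 3.26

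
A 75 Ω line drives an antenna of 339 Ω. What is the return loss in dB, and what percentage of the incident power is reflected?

Γ = (339 − 75)/(339 + 75) = 0.638
RL = −20·log₁₀(0.638) = 3.91 dB
P_refl/P_inc = |Γ|² = 0.407

RL ≈ 3.91 dB; 40.7% of incident power reflected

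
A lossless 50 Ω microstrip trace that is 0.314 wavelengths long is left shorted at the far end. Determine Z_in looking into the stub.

βl = 2π × 0.314 = 113°
tan(βl) = -2.35
For a shorted stub, Z_in = jZ_0·tan(βl)

Z_in ≈ −j118 Ω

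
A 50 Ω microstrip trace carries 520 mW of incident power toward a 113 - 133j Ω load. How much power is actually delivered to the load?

|Γ| = |(63 − j133)/(163 − j133)| = 0.7
|Γ|² = 0.489
P_refl = |Γ|²·P_inc = 254 mW, P_del = (1 − |Γ|²)·P_inc = 266 mW

P_delivered ≈ 266 mW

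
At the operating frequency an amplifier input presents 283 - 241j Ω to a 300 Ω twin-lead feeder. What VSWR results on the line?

VSWR ≈ 2.24

Γ = (Z_L − Z_0)/(Z_L + Z_0) = (-17 − j241)/(583 − j241)
|Γ| = 242/631 = 0.383
VSWR = (1 + |Γ|)/(1 − |Γ|) = 1.38/0.617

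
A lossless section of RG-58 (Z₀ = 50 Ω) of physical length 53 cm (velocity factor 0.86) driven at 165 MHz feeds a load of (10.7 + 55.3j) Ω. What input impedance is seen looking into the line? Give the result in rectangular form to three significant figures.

Z_in ≈ 4.89 − j8.3 Ω

λ = v/f = 0.86·c / 165 MHz = 1.56 m
βl = 2π·l/λ = 2π × 0.339 = 122°
tan(βl) = tan(122°) = -1.6
Z_in = Z_0·(Z_L + jZ_0·tanβl)/(Z_0 + jZ_L·tanβl)
     = 50·(10.7 − j24.6)/(138 − j17.1)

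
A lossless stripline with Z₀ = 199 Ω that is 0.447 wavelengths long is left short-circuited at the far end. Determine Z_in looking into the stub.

Z_in ≈ −j68.8 Ω

βl = 2π × 0.447 = 161°
tan(βl) = -0.346
For a short-circuited stub, Z_in = jZ_0·tan(βl)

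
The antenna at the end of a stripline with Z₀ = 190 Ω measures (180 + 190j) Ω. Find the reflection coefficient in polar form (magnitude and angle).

Γ ≈ 0.457 ∠ 65.8°

Γ = (Z_L − Z_0)/(Z_L + Z_0) = (-10 + j190)/(370 + j190)
|Γ| = 190/416 = 0.457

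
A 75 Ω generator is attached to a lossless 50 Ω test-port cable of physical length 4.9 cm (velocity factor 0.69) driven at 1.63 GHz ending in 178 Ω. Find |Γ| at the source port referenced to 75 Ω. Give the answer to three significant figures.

|Γ| ≈ 0.575

λ = v/f = 0.69·c / 1.63 GHz = 0.127 m
βl = 2π·l/λ = 2π × 0.386 = 139°
tan(βl) = -0.872
Z_in = Z_0·(Z_L + jZ_0·tanβl)/(Z_0 + jZ_L·tanβl) = 29.5 + j47.8 Ω
Γ_s = (Z_in − Z_s)/(Z_in + Z_s) = (-45.5 + j47.8)/(104 + j47.8), |Γ_s| = 0.575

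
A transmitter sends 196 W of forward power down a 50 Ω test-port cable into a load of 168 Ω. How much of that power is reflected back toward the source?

Γ = (168 − 50)/(168 + 50) = 0.541
|Γ|² = 0.293
P_refl = |Γ|²·P_inc = 57.4 W, P_del = (1 − |Γ|²)·P_inc = 139 W

P_reflected ≈ 57.4 W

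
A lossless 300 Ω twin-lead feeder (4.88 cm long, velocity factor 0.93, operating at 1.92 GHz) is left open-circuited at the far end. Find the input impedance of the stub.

λ = v/f = 0.93·c / 1.92 GHz = 0.145 m
βl = 2π·l/λ = 2π × 0.336 = 121°
tan(βl) = -1.67
For an open-circuited stub, Z_in = −jZ_0·cot(βl) = −jZ_0/tan(βl)

Z_in ≈ +j180 Ω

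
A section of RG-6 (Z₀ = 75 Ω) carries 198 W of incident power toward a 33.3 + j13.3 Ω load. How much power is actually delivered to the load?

P_delivered ≈ 166 W

|Γ| = |(-41.7 + j13.3)/(108.3 + j13.3)| = 0.401
|Γ|² = 0.161
P_refl = |Γ|²·P_inc = 31.9 W, P_del = (1 − |Γ|²)·P_inc = 166 W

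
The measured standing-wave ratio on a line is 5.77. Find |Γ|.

|Γ| ≈ 0.705

|Γ| = (S − 1)/(S + 1) = (5.77 − 1)/(5.77 + 1) = 4.77/6.77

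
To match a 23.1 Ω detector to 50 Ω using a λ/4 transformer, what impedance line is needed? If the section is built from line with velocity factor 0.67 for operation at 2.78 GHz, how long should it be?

Z_qwt = √(Z_0·R_L) = √(50 × 23.1) = √1155
λ = 0.67·c/f = 0.0723 m, so l = λ/4 = 0.0181 m

Z_qwt ≈ 34 Ω; length ≈ 1.81 cm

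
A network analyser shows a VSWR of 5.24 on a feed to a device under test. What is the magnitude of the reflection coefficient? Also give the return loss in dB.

|Γ| ≈ 0.679; return loss ≈ 3.36 dB

|Γ| = (S − 1)/(S + 1) = (5.24 − 1)/(5.24 + 1) = 4.24/6.24
RL = −20·log₁₀|Γ| = −20·log₁₀(0.679)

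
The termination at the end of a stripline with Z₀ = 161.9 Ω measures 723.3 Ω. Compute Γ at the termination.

Γ = 0.634

Γ = (Z_L − Z_0)/(Z_L + Z_0) = (723.3 − 161.9)/(723.3 + 161.9) = 561.4/885.2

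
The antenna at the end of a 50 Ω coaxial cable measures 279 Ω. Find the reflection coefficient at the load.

Γ = (Z_L − Z_0)/(Z_L + Z_0) = (279 − 50)/(279 + 50) = 229/329

Γ = 0.696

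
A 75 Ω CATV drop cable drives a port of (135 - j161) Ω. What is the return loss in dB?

RL ≈ 3.75 dB

Γ = (60 − j161)/(210 − j161), |Γ| = 0.649
RL = −20·log₁₀|Γ| = −20·log₁₀(0.649)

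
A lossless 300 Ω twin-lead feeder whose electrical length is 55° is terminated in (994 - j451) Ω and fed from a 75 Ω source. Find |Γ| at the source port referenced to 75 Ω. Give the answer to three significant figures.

|Γ| ≈ 0.665

tan(βl) = 1.43
Z_in = Z_0·(Z_L + jZ_0·tanβl)/(Z_0 + jZ_L·tanβl) = 93.6 − j148 Ω
Γ_s = (Z_in − Z_s)/(Z_in + Z_s) = (18.6 − j148)/(169 − j148), |Γ_s| = 0.665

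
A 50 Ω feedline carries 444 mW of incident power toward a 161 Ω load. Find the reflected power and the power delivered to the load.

Γ = (161 − 50)/(161 + 50) = 0.526
|Γ|² = 0.277
P_refl = |Γ|²·P_inc = 123 mW, P_del = (1 − |Γ|²)·P_inc = 321 mW

P_reflected ≈ 123 mW; P_delivered ≈ 321 mW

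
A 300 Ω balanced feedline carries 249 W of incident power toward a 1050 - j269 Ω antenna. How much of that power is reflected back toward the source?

P_reflected ≈ 83.4 W

|Γ| = |(750 − j269)/(1350 − j269)| = 0.579
|Γ|² = 0.335
P_refl = |Γ|²·P_inc = 83.4 W, P_del = (1 − |Γ|²)·P_inc = 166 W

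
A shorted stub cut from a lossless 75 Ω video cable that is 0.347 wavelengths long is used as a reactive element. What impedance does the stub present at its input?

Z_in ≈ −j107 Ω

βl = 2π × 0.347 = 125°
tan(βl) = -1.43
For a shorted stub, Z_in = jZ_0·tan(βl)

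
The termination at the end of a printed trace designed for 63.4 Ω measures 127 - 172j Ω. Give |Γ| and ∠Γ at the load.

Γ ≈ 0.715 ∠ -27.6°

Γ = (Z_L − Z_0)/(Z_L + Z_0) = (63.6 − j172)/(190.4 − j172)
|Γ| = 183/257 = 0.715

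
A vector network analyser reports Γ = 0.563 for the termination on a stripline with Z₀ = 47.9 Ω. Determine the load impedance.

Z_L = Z_0·(1 + Γ)/(1 − Γ) = 47.9·(1.56)/(0.437)

Z_L ≈ 171 Ω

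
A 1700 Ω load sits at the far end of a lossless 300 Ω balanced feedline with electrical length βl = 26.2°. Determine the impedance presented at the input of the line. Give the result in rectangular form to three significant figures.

Z_in ≈ 241 − j523 Ω

tan(βl) = tan(26.2°) = 0.492
Z_in = Z_0·(Z_L + jZ_0·tanβl)/(Z_0 + jZ_L·tanβl)
     = 300·(1700 + j148)/(300 + j837)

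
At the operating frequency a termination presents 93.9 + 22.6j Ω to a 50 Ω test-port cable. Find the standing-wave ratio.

VSWR ≈ 2.03

Γ = (Z_L − Z_0)/(Z_L + Z_0) = (43.9 + j22.6)/(143.9 + j22.6)
|Γ| = 49.4/146 = 0.339
VSWR = (1 + |Γ|)/(1 − |Γ|) = 1.34/0.661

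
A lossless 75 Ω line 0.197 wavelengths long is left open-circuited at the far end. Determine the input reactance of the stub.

βl = 2π × 0.197 = 70.9°
tan(βl) = 2.89
For an open-circuited stub, Z_in = −jZ_0·cot(βl) = −jZ_0/tan(βl)

X_in ≈ -25.9 Ω (capacitive)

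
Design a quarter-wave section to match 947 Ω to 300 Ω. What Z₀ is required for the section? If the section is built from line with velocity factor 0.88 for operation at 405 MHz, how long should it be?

Z_qwt = √(Z_0·R_L) = √(300 × 947) = √284100
λ = 0.88·c/f = 0.652 m, so l = λ/4 = 0.163 m

Z_qwt ≈ 533 Ω; length ≈ 16.3 cm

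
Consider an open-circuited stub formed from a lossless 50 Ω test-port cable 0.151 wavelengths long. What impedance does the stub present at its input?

βl = 2π × 0.151 = 54.4°
tan(βl) = 1.39
For an open-circuited stub, Z_in = −jZ_0·cot(βl) = −jZ_0/tan(βl)

Z_in ≈ −j35.8 Ω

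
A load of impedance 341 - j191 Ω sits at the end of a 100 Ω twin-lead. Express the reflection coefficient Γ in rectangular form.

Γ ≈ 0.618 − j0.165

Γ = (Z_L − Z_0)/(Z_L + Z_0) = (241 − j191)/(441 − j191)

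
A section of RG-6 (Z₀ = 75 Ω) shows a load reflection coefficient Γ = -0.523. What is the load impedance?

Z_L ≈ 23.5 Ω

Z_L = Z_0·(1 + Γ)/(1 − Γ) = 75·(0.477)/(1.52)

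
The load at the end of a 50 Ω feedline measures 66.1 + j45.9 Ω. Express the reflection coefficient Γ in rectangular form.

Γ ≈ 0.255 + j0.294

Γ = (Z_L − Z_0)/(Z_L + Z_0) = (16.1 + j45.9)/(116.1 + j45.9)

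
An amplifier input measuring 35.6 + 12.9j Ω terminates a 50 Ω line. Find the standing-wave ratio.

Γ = (Z_L − Z_0)/(Z_L + Z_0) = (-14.4 + j12.9)/(85.6 + j12.9)
|Γ| = 19.3/86.6 = 0.223
VSWR = (1 + |Γ|)/(1 − |Γ|) = 1.22/0.777

VSWR ≈ 1.58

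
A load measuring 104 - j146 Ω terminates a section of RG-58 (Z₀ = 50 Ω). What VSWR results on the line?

VSWR ≈ 6.51

Γ = (Z_L − Z_0)/(Z_L + Z_0) = (54 − j146)/(154 − j146)
|Γ| = 156/212 = 0.734
VSWR = (1 + |Γ|)/(1 − |Γ|) = 1.73/0.266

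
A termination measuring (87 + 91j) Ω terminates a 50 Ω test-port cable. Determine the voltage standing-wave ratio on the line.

Γ = (Z_L − Z_0)/(Z_L + Z_0) = (37 + j91)/(137 + j91)
|Γ| = 98.2/164 = 0.597
VSWR = (1 + |Γ|)/(1 − |Γ|) = 1.6/0.403

VSWR ≈ 3.97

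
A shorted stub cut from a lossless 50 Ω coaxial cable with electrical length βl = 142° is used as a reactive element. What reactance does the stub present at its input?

X_in ≈ -39.1 Ω (capacitive)

tan(βl) = -0.781
For a shorted stub, Z_in = jZ_0·tan(βl)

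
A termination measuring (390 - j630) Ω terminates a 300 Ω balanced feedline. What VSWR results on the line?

VSWR ≈ 5.27

Γ = (Z_L − Z_0)/(Z_L + Z_0) = (90 − j630)/(690 − j630)
|Γ| = 636/934 = 0.681
VSWR = (1 + |Γ|)/(1 − |Γ|) = 1.68/0.319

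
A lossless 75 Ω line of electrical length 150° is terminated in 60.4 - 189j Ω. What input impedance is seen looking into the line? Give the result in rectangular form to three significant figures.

Z_in ≈ 190 + j316 Ω

tan(βl) = tan(150°) = -0.577
Z_in = Z_0·(Z_L + jZ_0·tanβl)/(Z_0 + jZ_L·tanβl)
     = 75·(60.4 − j232)/(-34.1 − j34.9)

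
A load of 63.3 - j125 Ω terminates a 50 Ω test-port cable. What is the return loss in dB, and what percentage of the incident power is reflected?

RL ≈ 2.56 dB; 55.5% of incident power reflected

Γ = (13.3 − j125)/(113.3 − j125), |Γ| = 0.745
RL = −20·log₁₀(0.745) = 2.56 dB
P_refl/P_inc = |Γ|² = 0.555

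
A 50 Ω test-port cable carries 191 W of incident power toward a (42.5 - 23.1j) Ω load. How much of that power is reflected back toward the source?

P_reflected ≈ 12.4 W

|Γ| = |(-7.5 − j23.1)/(92.5 − j23.1)| = 0.255
|Γ|² = 0.0649
P_refl = |Γ|²·P_inc = 12.4 W, P_del = (1 − |Γ|²)·P_inc = 179 W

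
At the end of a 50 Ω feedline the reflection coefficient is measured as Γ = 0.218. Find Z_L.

Z_L ≈ 77.9 Ω

Z_L = Z_0·(1 + Γ)/(1 − Γ) = 50·(1.22)/(0.782)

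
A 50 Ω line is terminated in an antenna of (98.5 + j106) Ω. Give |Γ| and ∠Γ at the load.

Γ = (Z_L − Z_0)/(Z_L + Z_0) = (48.5 + j106)/(148.5 + j106)
|Γ| = 117/182 = 0.639

Γ ≈ 0.639 ∠ 29.9°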